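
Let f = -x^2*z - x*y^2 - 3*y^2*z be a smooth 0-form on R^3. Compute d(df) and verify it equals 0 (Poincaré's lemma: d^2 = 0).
d(df) = 0

Step 1: df = sum_i (∂f/∂x_i) dx_i = (-2*x*z - y^2) dx + (2*y*(-x - 3*z)) dy + (-x^2 - 3*y^2) dz.
Step 2: Apply d again. Using the 1-form formula, the coefficient of dx ∧ dy in d(df) is ∂^2 f/∂x ∂y - ∂^2 f/∂y ∂x = (-2*y) - (-2*y) = 0 (equality of mixed partials for smooth f).
Similarly for dx ∧ dz and dy ∧ dz — all coefficients vanish. So d(df) = 0.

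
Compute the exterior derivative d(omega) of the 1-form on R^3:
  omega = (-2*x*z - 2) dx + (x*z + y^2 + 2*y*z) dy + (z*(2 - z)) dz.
d(omega) = (z) dx ∧ dy + (2*x) dx ∧ dz + (-x - 2*y) dy ∧ dz

For a 1-form omega = sum_i f_i dx_i, the exterior derivative is
  d(omega) = sum_{i < j} (∂f_j/∂x_i - ∂f_i/∂x_j) dx_i ∧ dx_j.
  coefficient of dx ∧ dy: ∂f_2/∂x - ∂f_1/∂y = ∂(x*z + y^2 + 2*y*z)/∂x - ∂(-2*x*z - 2)/∂y = z
  coefficient of dx ∧ dz: ∂f_3/∂x - ∂f_1/∂z = ∂(z*(2 - z))/∂x - ∂(-2*x*z - 2)/∂z = 2*x
  coefficient of dy ∧ dz: ∂f_3/∂y - ∂f_2/∂z = ∂(z*(2 - z))/∂y - ∂(x*z + y^2 + 2*y*z)/∂z = -x - 2*y
Assembling: d(omega) = (z) dx ∧ dy + (2*x) dx ∧ dz + (-x - 2*y) dy ∧ dz.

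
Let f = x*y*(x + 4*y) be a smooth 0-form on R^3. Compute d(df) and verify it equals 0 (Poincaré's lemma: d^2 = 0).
d(df) = 0

Step 1: df = sum_i (∂f/∂x_i) dx_i = (2*y*(x + 2*y)) dx + (x*(x + 8*y)) dy + (0) dz.
Step 2: Apply d again. Using the 1-form formula, the coefficient of dx ∧ dy in d(df) is ∂^2 f/∂x ∂y - ∂^2 f/∂y ∂x = (2*x + 8*y) - (2*x + 8*y) = 0 (equality of mixed partials for smooth f).
Similarly for dx ∧ dz and dy ∧ dz — all coefficients vanish. So d(df) = 0.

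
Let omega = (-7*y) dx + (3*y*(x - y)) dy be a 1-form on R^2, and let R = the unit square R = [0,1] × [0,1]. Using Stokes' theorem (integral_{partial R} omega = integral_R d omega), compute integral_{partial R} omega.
integral_(partial R) omega = 17/2

Stokes: integral_partial_R omega = integral_R d omega with d omega = (∂Q/∂x - ∂P/∂y) dx ∧ dy.
  ∂Q/∂x = 3*y
  ∂P/∂y = -7
  integrand = ∂Q/∂x - ∂P/∂y = 3*y + 7.
Integrating over R: integral_0^1 integral_0^1 (3*y + 7) dx dy = 17/2.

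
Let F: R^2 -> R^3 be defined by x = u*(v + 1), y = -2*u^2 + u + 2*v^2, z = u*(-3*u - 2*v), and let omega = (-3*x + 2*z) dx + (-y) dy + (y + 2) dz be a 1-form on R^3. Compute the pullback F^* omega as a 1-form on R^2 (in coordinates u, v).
F^* omega = (4*u^3 - 2*u^2*v - 6*u^2 - 11*u*v^2 - 12*u*v - 16*u - 4*v^3 - 2*v^2 - 4*v) du + (-2*u^3 + u^2*v - 5*u^2 - 4*u*v^2 - 4*u*v - 4*u - 8*v^3) dv

Using F^*(f dg) = (f ∘ F) d(g ∘ F), substitute each coordinate x_i by F_i(u, v) in f_i, and replace dx_i by d F_i = (∂F_i/∂u) du + (∂F_i/∂v) dv.
  For the x component: f_1(F) = u*(-6*u - 7*v - 3); d F_1 = (v + 1) du + (u) dv
  For the y component: f_2(F) = 2*u^2 - u - 2*v^2; d F_2 = (1 - 4*u) du + (4*v) dv
  For the z component: f_3(F) = -2*u^2 + u + 2*v^2 + 2; d F_3 = (-6*u - 2*v) du + (-2*u) dv
Combining and collecting du, dv coefficients:
  coeff of du: 4*u^3 - 2*u^2*v - 6*u^2 - 11*u*v^2 - 12*u*v - 16*u - 4*v^3 - 2*v^2 - 4*v
  coeff of dv: -2*u^3 + u^2*v - 5*u^2 - 4*u*v^2 - 4*u*v - 4*u - 8*v^3
F^* omega = (4*u^3 - 2*u^2*v - 6*u^2 - 11*u*v^2 - 12*u*v - 16*u - 4*v^3 - 2*v^2 - 4*v) du + (-2*u^3 + u^2*v - 5*u^2 - 4*u*v^2 - 4*u*v - 4*u - 8*v^3) dv.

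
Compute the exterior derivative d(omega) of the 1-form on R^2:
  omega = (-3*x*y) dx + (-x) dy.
d(omega) = (3*x - 1) dx ∧ dy

For a 1-form omega = sum_i f_i dx_i, the exterior derivative is
  d(omega) = sum_{i < j} (∂f_j/∂x_i - ∂f_i/∂x_j) dx_i ∧ dx_j.
  coefficient of dx ∧ dy: ∂f_2/∂x - ∂f_1/∂y = ∂(-x)/∂x - ∂(-3*x*y)/∂y = 3*x - 1
Assembling: d(omega) = (3*x - 1) dx ∧ dy.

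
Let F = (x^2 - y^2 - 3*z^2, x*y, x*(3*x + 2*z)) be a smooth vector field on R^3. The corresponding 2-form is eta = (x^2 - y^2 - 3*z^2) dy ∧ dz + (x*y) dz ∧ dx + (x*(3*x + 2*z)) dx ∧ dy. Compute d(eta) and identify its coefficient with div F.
d(eta) = (5*x) dx ∧ dy ∧ dz; div F = 5*x

For a 2-form in R^3 of the form above, applying d gives a 3-form with coefficient ∂P/∂x + ∂Q/∂y + ∂R/∂z:
  ∂P/∂x = 2*x
  ∂Q/∂y = x
  ∂R/∂z = 2*x
Sum = 5*x, which is exactly div F.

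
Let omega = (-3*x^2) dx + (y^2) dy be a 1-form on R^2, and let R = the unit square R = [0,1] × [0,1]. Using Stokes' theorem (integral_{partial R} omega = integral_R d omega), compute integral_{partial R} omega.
integral_(partial R) omega = 0

Stokes: integral_partial_R omega = integral_R d omega with d omega = (∂Q/∂x - ∂P/∂y) dx ∧ dy.
  ∂Q/∂x = 0
  ∂P/∂y = 0
  integrand = ∂Q/∂x - ∂P/∂y = 0.
Integrating over R: integral_0^1 integral_0^1 (0) dx dy = 0.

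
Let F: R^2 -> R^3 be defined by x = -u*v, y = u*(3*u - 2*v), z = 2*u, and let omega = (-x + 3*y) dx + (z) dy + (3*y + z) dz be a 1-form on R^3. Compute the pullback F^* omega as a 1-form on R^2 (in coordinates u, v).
F^* omega = (u*(-9*u*v + 30*u + 5*v^2 - 16*v + 4)) du + (u^2*(-9*u + 5*v - 4)) dv

Using F^*(f dg) = (f ∘ F) d(g ∘ F), substitute each coordinate x_i by F_i(u, v) in f_i, and replace dx_i by d F_i = (∂F_i/∂u) du + (∂F_i/∂v) dv.
  For the x component: f_1(F) = u*(9*u - 5*v); d F_1 = (-v) du + (-u) dv
  For the y component: f_2(F) = 2*u; d F_2 = (6*u - 2*v) du + (-2*u) dv
  For the z component: f_3(F) = u*(9*u - 6*v + 2); d F_3 = (2) du + (0) dv
Combining and collecting du, dv coefficients:
  coeff of du: u*(-9*u*v + 30*u + 5*v^2 - 16*v + 4)
  coeff of dv: u^2*(-9*u + 5*v - 4)
F^* omega = (u*(-9*u*v + 30*u + 5*v^2 - 16*v + 4)) du + (u^2*(-9*u + 5*v - 4)) dv.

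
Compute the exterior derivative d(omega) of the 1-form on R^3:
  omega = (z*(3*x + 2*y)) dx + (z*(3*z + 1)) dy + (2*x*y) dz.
d(omega) = (-2*z) dx ∧ dy + (-3*x) dx ∧ dz + (2*x - 6*z - 1) dy ∧ dz

For a 1-form omega = sum_i f_i dx_i, the exterior derivative is
  d(omega) = sum_{i < j} (∂f_j/∂x_i - ∂f_i/∂x_j) dx_i ∧ dx_j.
  coefficient of dx ∧ dy: ∂f_2/∂x - ∂f_1/∂y = ∂(z*(3*z + 1))/∂x - ∂(z*(3*x + 2*y))/∂y = -2*z
  coefficient of dx ∧ dz: ∂f_3/∂x - ∂f_1/∂z = ∂(2*x*y)/∂x - ∂(z*(3*x + 2*y))/∂z = -3*x
  coefficient of dy ∧ dz: ∂f_3/∂y - ∂f_2/∂z = ∂(2*x*y)/∂y - ∂(z*(3*z + 1))/∂z = 2*x - 6*z - 1
Assembling: d(omega) = (-2*z) dx ∧ dy + (-3*x) dx ∧ dz + (2*x - 6*z - 1) dy ∧ dz.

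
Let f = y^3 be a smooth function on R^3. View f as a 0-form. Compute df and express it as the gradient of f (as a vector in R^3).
df = (0) dx + (3*y^2) dy + (0) dz; grad f = (0, 3*y^2, 0)

For a 0-form f, d f = (∂f/∂x) dx + (∂f/∂y) dy + (∂f/∂z) dz. The components of the vector representation are exactly the entries of grad f in Cartesian coordinates:
  ∂f/∂x = 0
  ∂f/∂y = 3*y^2
  ∂f/∂z = 0.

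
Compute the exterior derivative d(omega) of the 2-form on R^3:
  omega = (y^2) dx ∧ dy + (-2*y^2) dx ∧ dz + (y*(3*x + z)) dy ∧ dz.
d(omega) = (7*y) dx ∧ dy ∧ dz

For a 2-form omega = sum_{i<j} g_{ij} dx_i ∧ dx_j, the exterior derivative is
  d(omega) = sum_{i<j} d(g_{ij}) ∧ dx_i ∧ dx_j = sum_{i<j, k} (∂g_{ij}/∂x_k) dx_k ∧ dx_i ∧ dx_j.
Expand each term, using dx_k ∧ dx_i ∧ dx_j = sgn(permutation) dx_{(a)} ∧ dx_{(b)} ∧ dx_{(c)} with (a < b < c) sorted:
  d(-2*y^2) includes (∂/∂y)(-2*y^2) dy = (-4*y) dy, which multiplied by dx ∧ dz gives (4*y) dx ∧ dy ∧ dz
  d(y*(3*x + z)) includes (∂/∂x)(y*(3*x + z)) dx = (3*y) dx, which multiplied by dy ∧ dz gives (3*y) dx ∧ dy ∧ dz
Collecting like 3-forms: d(omega) = (7*y) dx ∧ dy ∧ dz.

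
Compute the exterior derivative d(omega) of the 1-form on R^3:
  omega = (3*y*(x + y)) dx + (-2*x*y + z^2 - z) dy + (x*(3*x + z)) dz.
d(omega) = (-3*x - 8*y) dx ∧ dy + (6*x + z) dx ∧ dz + (1 - 2*z) dy ∧ dz

For a 1-form omega = sum_i f_i dx_i, the exterior derivative is
  d(omega) = sum_{i < j} (∂f_j/∂x_i - ∂f_i/∂x_j) dx_i ∧ dx_j.
  coefficient of dx ∧ dy: ∂f_2/∂x - ∂f_1/∂y = ∂(-2*x*y + z^2 - z)/∂x - ∂(3*y*(x + y))/∂y = -3*x - 8*y
  coefficient of dx ∧ dz: ∂f_3/∂x - ∂f_1/∂z = ∂(x*(3*x + z))/∂x - ∂(3*y*(x + y))/∂z = 6*x + z
  coefficient of dy ∧ dz: ∂f_3/∂y - ∂f_2/∂z = ∂(x*(3*x + z))/∂y - ∂(-2*x*y + z^2 - z)/∂z = 1 - 2*z
Assembling: d(omega) = (-3*x - 8*y) dx ∧ dy + (6*x + z) dx ∧ dz + (1 - 2*z) dy ∧ dz.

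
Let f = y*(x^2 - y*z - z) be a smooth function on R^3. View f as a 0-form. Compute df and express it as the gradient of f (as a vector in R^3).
df = (2*x*y) dx + (x^2 - 2*y*z - z) dy + (y*(-y - 1)) dz; grad f = (2*x*y, x^2 - 2*y*z - z, y*(-y - 1))

For a 0-form f, d f = (∂f/∂x) dx + (∂f/∂y) dy + (∂f/∂z) dz. The components of the vector representation are exactly the entries of grad f in Cartesian coordinates:
  ∂f/∂x = 2*x*y
  ∂f/∂y = x^2 - 2*y*z - z
  ∂f/∂z = y*(-y - 1).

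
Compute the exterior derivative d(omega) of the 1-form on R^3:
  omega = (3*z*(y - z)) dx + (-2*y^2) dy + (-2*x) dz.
d(omega) = (-3*z) dx ∧ dy + (-3*y + 6*z - 2) dx ∧ dz

For a 1-form omega = sum_i f_i dx_i, the exterior derivative is
  d(omega) = sum_{i < j} (∂f_j/∂x_i - ∂f_i/∂x_j) dx_i ∧ dx_j.
  coefficient of dx ∧ dy: ∂f_2/∂x - ∂f_1/∂y = ∂(-2*y^2)/∂x - ∂(3*z*(y - z))/∂y = -3*z
  coefficient of dx ∧ dz: ∂f_3/∂x - ∂f_1/∂z = ∂(-2*x)/∂x - ∂(3*z*(y - z))/∂z = -3*y + 6*z - 2
Assembling: d(omega) = (-3*z) dx ∧ dy + (-3*y + 6*z - 2) dx ∧ dz.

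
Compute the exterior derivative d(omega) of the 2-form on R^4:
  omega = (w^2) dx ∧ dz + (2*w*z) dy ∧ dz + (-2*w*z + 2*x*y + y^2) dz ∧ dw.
d(omega) = (2*w + 2*y) dx ∧ dz ∧ dw + (2*x + 2*y + 2*z) dy ∧ dz ∧ dw

For a 2-form omega = sum_{i<j} g_{ij} dx_i ∧ dx_j, the exterior derivative is
  d(omega) = sum_{i<j} d(g_{ij}) ∧ dx_i ∧ dx_j = sum_{i<j, k} (∂g_{ij}/∂x_k) dx_k ∧ dx_i ∧ dx_j.
Expand each term, using dx_k ∧ dx_i ∧ dx_j = sgn(permutation) dx_{(a)} ∧ dx_{(b)} ∧ dx_{(c)} with (a < b < c) sorted:
  d(w^2) includes (∂/∂w)(w^2) dw = (2*w) dw, which multiplied by dx ∧ dz gives (2*w) dx ∧ dz ∧ dw
  d(2*w*z) includes (∂/∂w)(2*w*z) dw = (2*z) dw, which multiplied by dy ∧ dz gives (2*z) dy ∧ dz ∧ dw
  d(-2*w*z + 2*x*y + y^2) includes (∂/∂x)(-2*w*z + 2*x*y + y^2) dx = (2*y) dx, which multiplied by dz ∧ dw gives (2*y) dx ∧ dz ∧ dw
  d(-2*w*z + 2*x*y + y^2) includes (∂/∂y)(-2*w*z + 2*x*y + y^2) dy = (2*x + 2*y) dy, which multiplied by dz ∧ dw gives (2*x + 2*y) dy ∧ dz ∧ dw
Collecting like 3-forms: d(omega) = (2*w + 2*y) dx ∧ dz ∧ dw + (2*x + 2*y + 2*z) dy ∧ dz ∧ dw.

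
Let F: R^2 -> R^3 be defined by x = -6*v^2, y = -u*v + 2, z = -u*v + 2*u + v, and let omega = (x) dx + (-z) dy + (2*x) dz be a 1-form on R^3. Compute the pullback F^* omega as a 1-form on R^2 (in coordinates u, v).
F^* omega = (v*(-u*v + 2*u + 12*v^2 - 23*v)) du + (-u^2*v + 2*u^2 + 12*u*v^2 + u*v + 72*v^3 - 12*v^2) dv

Using F^*(f dg) = (f ∘ F) d(g ∘ F), substitute each coordinate x_i by F_i(u, v) in f_i, and replace dx_i by d F_i = (∂F_i/∂u) du + (∂F_i/∂v) dv.
  For the x component: f_1(F) = -6*v^2; d F_1 = (0) du + (-12*v) dv
  For the y component: f_2(F) = u*v - 2*u - v; d F_2 = (-v) du + (-u) dv
  For the z component: f_3(F) = -12*v^2; d F_3 = (2 - v) du + (1 - u) dv
Combining and collecting du, dv coefficients:
  coeff of du: v*(-u*v + 2*u + 12*v^2 - 23*v)
  coeff of dv: -u^2*v + 2*u^2 + 12*u*v^2 + u*v + 72*v^3 - 12*v^2
F^* omega = (v*(-u*v + 2*u + 12*v^2 - 23*v)) du + (-u^2*v + 2*u^2 + 12*u*v^2 + u*v + 72*v^3 - 12*v^2) dv.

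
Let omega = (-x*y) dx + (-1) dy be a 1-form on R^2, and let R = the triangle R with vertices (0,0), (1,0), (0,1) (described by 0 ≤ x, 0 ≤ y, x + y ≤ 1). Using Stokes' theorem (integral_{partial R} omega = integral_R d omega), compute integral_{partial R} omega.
integral_(partial R) omega = 1/6

Stokes: integral_partial_R omega = integral_R d omega with d omega = (∂Q/∂x - ∂P/∂y) dx ∧ dy.
  ∂Q/∂x = 0
  ∂P/∂y = -x
  integrand = ∂Q/∂x - ∂P/∂y = x.
Integrating over R: integral_0^1 integral_0^{1-x} (x) dy dx = 1/6.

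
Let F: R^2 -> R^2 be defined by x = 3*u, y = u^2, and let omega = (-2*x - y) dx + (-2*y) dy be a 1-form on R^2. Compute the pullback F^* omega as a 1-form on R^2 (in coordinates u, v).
F^* omega = (u*(-4*u^2 - 3*u - 18)) du

Using F^*(f dg) = (f ∘ F) d(g ∘ F), substitute each coordinate x_i by F_i(u, v) in f_i, and replace dx_i by d F_i = (∂F_i/∂u) du + (∂F_i/∂v) dv.
  For the x component: f_1(F) = u*(-u - 6); d F_1 = (3) du + (0) dv
  For the y component: f_2(F) = -2*u^2; d F_2 = (2*u) du + (0) dv
Combining and collecting du, dv coefficients:
  coeff of du: u*(-4*u^2 - 3*u - 18)
  coeff of dv: 0
F^* omega = (u*(-4*u^2 - 3*u - 18)) du.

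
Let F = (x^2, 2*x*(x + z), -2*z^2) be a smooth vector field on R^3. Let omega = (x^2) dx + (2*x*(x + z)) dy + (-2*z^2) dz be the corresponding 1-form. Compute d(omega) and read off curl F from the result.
d(omega) = (-2*x) dy ∧ dz + (0) dz ∧ dx + (4*x + 2*z) dx ∧ dy; curl F = (-2*x, 0, 4*x + 2*z)

d omega = sum_{i<j} (∂f_j/∂x_i - ∂f_i/∂x_j) dx_i ∧ dx_j. Under the identification (dy ∧ dz, dz ∧ dx, dx ∧ dy) ↔ (e_x, e_y, e_z), the coefficients are exactly the components of curl F. Compute:
  ∂R/∂y - ∂Q/∂z = (0) - (2*x) = -2*x
  ∂P/∂z - ∂R/∂x = (0) - (0) = 0
  ∂Q/∂x - ∂P/∂y = (4*x + 2*z) - (0) = 4*x + 2*z.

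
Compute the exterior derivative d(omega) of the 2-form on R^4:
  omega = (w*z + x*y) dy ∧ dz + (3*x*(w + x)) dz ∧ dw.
d(omega) = (y) dx ∧ dy ∧ dz + (z) dy ∧ dz ∧ dw + (3*w + 6*x) dx ∧ dz ∧ dw

For a 2-form omega = sum_{i<j} g_{ij} dx_i ∧ dx_j, the exterior derivative is
  d(omega) = sum_{i<j} d(g_{ij}) ∧ dx_i ∧ dx_j = sum_{i<j, k} (∂g_{ij}/∂x_k) dx_k ∧ dx_i ∧ dx_j.
Expand each term, using dx_k ∧ dx_i ∧ dx_j = sgn(permutation) dx_{(a)} ∧ dx_{(b)} ∧ dx_{(c)} with (a < b < c) sorted:
  d(w*z + x*y) includes (∂/∂x)(w*z + x*y) dx = (y) dx, which multiplied by dy ∧ dz gives (y) dx ∧ dy ∧ dz
  d(w*z + x*y) includes (∂/∂w)(w*z + x*y) dw = (z) dw, which multiplied by dy ∧ dz gives (z) dy ∧ dz ∧ dw
  d(3*x*(w + x)) includes (∂/∂x)(3*x*(w + x)) dx = (3*w + 6*x) dx, which multiplied by dz ∧ dw gives (3*w + 6*x) dx ∧ dz ∧ dw
Collecting like 3-forms: d(omega) = (y) dx ∧ dy ∧ dz + (z) dy ∧ dz ∧ dw + (3*w + 6*x) dx ∧ dz ∧ dw.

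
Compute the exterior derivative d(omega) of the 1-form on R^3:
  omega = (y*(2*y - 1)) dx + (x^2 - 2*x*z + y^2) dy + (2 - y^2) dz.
d(omega) = (2*x - 4*y - 2*z + 1) dx ∧ dy + (2*x - 2*y) dy ∧ dz

For a 1-form omega = sum_i f_i dx_i, the exterior derivative is
  d(omega) = sum_{i < j} (∂f_j/∂x_i - ∂f_i/∂x_j) dx_i ∧ dx_j.
  coefficient of dx ∧ dy: ∂f_2/∂x - ∂f_1/∂y = ∂(x^2 - 2*x*z + y^2)/∂x - ∂(y*(2*y - 1))/∂y = 2*x - 4*y - 2*z + 1
  coefficient of dy ∧ dz: ∂f_3/∂y - ∂f_2/∂z = ∂(2 - y^2)/∂y - ∂(x^2 - 2*x*z + y^2)/∂z = 2*x - 2*y
Assembling: d(omega) = (2*x - 4*y - 2*z + 1) dx ∧ dy + (2*x - 2*y) dy ∧ dz.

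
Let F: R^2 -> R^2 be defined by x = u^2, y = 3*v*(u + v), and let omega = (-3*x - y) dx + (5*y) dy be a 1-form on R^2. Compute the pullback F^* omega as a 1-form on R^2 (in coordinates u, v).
F^* omega = (-6*u^3 - 6*u^2*v + 39*u*v^2 + 45*v^3) du + (45*v*(u^2 + 3*u*v + 2*v^2)) dv

Using F^*(f dg) = (f ∘ F) d(g ∘ F), substitute each coordinate x_i by F_i(u, v) in f_i, and replace dx_i by d F_i = (∂F_i/∂u) du + (∂F_i/∂v) dv.
  For the x component: f_1(F) = -3*u^2 - 3*u*v - 3*v^2; d F_1 = (2*u) du + (0) dv
  For the y component: f_2(F) = 15*v*(u + v); d F_2 = (3*v) du + (3*u + 6*v) dv
Combining and collecting du, dv coefficients:
  coeff of du: -6*u^3 - 6*u^2*v + 39*u*v^2 + 45*v^3
  coeff of dv: 45*v*(u^2 + 3*u*v + 2*v^2)
F^* omega = (-6*u^3 - 6*u^2*v + 39*u*v^2 + 45*v^3) du + (45*v*(u^2 + 3*u*v + 2*v^2)) dv.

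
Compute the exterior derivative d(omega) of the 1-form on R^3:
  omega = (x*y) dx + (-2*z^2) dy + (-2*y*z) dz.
d(omega) = (-x) dx ∧ dy + (2*z) dy ∧ dz

For a 1-form omega = sum_i f_i dx_i, the exterior derivative is
  d(omega) = sum_{i < j} (∂f_j/∂x_i - ∂f_i/∂x_j) dx_i ∧ dx_j.
  coefficient of dx ∧ dy: ∂f_2/∂x - ∂f_1/∂y = ∂(-2*z^2)/∂x - ∂(x*y)/∂y = -x
  coefficient of dy ∧ dz: ∂f_3/∂y - ∂f_2/∂z = ∂(-2*y*z)/∂y - ∂(-2*z^2)/∂z = 2*z
Assembling: d(omega) = (-x) dx ∧ dy + (2*z) dy ∧ dz.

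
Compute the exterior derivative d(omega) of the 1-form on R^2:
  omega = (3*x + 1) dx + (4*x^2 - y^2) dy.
d(omega) = (8*x) dx ∧ dy

For a 1-form omega = sum_i f_i dx_i, the exterior derivative is
  d(omega) = sum_{i < j} (∂f_j/∂x_i - ∂f_i/∂x_j) dx_i ∧ dx_j.
  coefficient of dx ∧ dy: ∂f_2/∂x - ∂f_1/∂y = ∂(4*x^2 - y^2)/∂x - ∂(3*x + 1)/∂y = 8*x
Assembling: d(omega) = (8*x) dx ∧ dy.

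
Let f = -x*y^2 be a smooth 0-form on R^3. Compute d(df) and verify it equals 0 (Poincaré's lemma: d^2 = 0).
d(df) = 0

Step 1: df = sum_i (∂f/∂x_i) dx_i = (-y^2) dx + (-2*x*y) dy + (0) dz.
Step 2: Apply d again. Using the 1-form formula, the coefficient of dx ∧ dy in d(df) is ∂^2 f/∂x ∂y - ∂^2 f/∂y ∂x = (-2*y) - (-2*y) = 0 (equality of mixed partials for smooth f).
Similarly for dx ∧ dz and dy ∧ dz — all coefficients vanish. So d(df) = 0.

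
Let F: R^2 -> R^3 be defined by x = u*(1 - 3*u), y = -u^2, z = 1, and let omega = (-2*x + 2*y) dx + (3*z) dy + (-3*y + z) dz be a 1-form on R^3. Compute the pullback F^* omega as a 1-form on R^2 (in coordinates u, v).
F^* omega = (8*u*(-3*u^2 + 2*u - 1)) du

Using F^*(f dg) = (f ∘ F) d(g ∘ F), substitute each coordinate x_i by F_i(u, v) in f_i, and replace dx_i by d F_i = (∂F_i/∂u) du + (∂F_i/∂v) dv.
  For the x component: f_1(F) = 2*u*(2*u - 1); d F_1 = (1 - 6*u) du + (0) dv
  For the y component: f_2(F) = 3; d F_2 = (-2*u) du + (0) dv
  For the z component: f_3(F) = 3*u^2 + 1; d F_3 = (0) du + (0) dv
Combining and collecting du, dv coefficients:
  coeff of du: 8*u*(-3*u^2 + 2*u - 1)
  coeff of dv: 0
F^* omega = (8*u*(-3*u^2 + 2*u - 1)) du.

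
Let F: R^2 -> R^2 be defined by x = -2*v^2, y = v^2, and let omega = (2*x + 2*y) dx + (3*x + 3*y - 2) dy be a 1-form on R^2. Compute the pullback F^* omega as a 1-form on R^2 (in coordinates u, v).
F^* omega = (2*v*(v^2 - 2)) dv

Using F^*(f dg) = (f ∘ F) d(g ∘ F), substitute each coordinate x_i by F_i(u, v) in f_i, and replace dx_i by d F_i = (∂F_i/∂u) du + (∂F_i/∂v) dv.
  For the x component: f_1(F) = -2*v^2; d F_1 = (0) du + (-4*v) dv
  For the y component: f_2(F) = -3*v^2 - 2; d F_2 = (0) du + (2*v) dv
Combining and collecting du, dv coefficients:
  coeff of du: 0
  coeff of dv: 2*v*(v^2 - 2)
F^* omega = (2*v*(v^2 - 2)) dv.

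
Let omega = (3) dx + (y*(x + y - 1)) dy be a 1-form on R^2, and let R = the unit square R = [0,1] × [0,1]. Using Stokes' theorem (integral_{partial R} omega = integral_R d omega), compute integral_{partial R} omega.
integral_(partial R) omega = 1/2

Stokes: integral_partial_R omega = integral_R d omega with d omega = (∂Q/∂x - ∂P/∂y) dx ∧ dy.
  ∂Q/∂x = y
  ∂P/∂y = 0
  integrand = ∂Q/∂x - ∂P/∂y = y.
Integrating over R: integral_0^1 integral_0^1 (y) dx dy = 1/2.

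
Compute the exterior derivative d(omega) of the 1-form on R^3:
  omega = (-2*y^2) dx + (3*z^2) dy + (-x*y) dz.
d(omega) = (4*y) dx ∧ dy + (-y) dx ∧ dz + (-x - 6*z) dy ∧ dz

For a 1-form omega = sum_i f_i dx_i, the exterior derivative is
  d(omega) = sum_{i < j} (∂f_j/∂x_i - ∂f_i/∂x_j) dx_i ∧ dx_j.
  coefficient of dx ∧ dy: ∂f_2/∂x - ∂f_1/∂y = ∂(3*z^2)/∂x - ∂(-2*y^2)/∂y = 4*y
  coefficient of dx ∧ dz: ∂f_3/∂x - ∂f_1/∂z = ∂(-x*y)/∂x - ∂(-2*y^2)/∂z = -y
  coefficient of dy ∧ dz: ∂f_3/∂y - ∂f_2/∂z = ∂(-x*y)/∂y - ∂(3*z^2)/∂z = -x - 6*z
Assembling: d(omega) = (4*y) dx ∧ dy + (-y) dx ∧ dz + (-x - 6*z) dy ∧ dz.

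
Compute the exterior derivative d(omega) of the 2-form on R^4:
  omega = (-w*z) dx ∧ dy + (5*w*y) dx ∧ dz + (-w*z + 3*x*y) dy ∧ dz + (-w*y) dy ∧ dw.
d(omega) = (-6*w + 3*y) dx ∧ dy ∧ dz + (-z) dx ∧ dy ∧ dw + (5*y) dx ∧ dz ∧ dw + (-z) dy ∧ dz ∧ dw

For a 2-form omega = sum_{i<j} g_{ij} dx_i ∧ dx_j, the exterior derivative is
  d(omega) = sum_{i<j} d(g_{ij}) ∧ dx_i ∧ dx_j = sum_{i<j, k} (∂g_{ij}/∂x_k) dx_k ∧ dx_i ∧ dx_j.
Expand each term, using dx_k ∧ dx_i ∧ dx_j = sgn(permutation) dx_{(a)} ∧ dx_{(b)} ∧ dx_{(c)} with (a < b < c) sorted:
  d(-w*z) includes (∂/∂z)(-w*z) dz = (-w) dz, which multiplied by dx ∧ dy gives (-w) dx ∧ dy ∧ dz
  d(-w*z) includes (∂/∂w)(-w*z) dw = (-z) dw, which multiplied by dx ∧ dy gives (-z) dx ∧ dy ∧ dw
  d(5*w*y) includes (∂/∂y)(5*w*y) dy = (5*w) dy, which multiplied by dx ∧ dz gives (-5*w) dx ∧ dy ∧ dz
  d(5*w*y) includes (∂/∂w)(5*w*y) dw = (5*y) dw, which multiplied by dx ∧ dz gives (5*y) dx ∧ dz ∧ dw
  d(-w*z + 3*x*y) includes (∂/∂x)(-w*z + 3*x*y) dx = (3*y) dx, which multiplied by dy ∧ dz gives (3*y) dx ∧ dy ∧ dz
  d(-w*z + 3*x*y) includes (∂/∂w)(-w*z + 3*x*y) dw = (-z) dw, which multiplied by dy ∧ dz gives (-z) dy ∧ dz ∧ dw
Collecting like 3-forms: d(omega) = (-6*w + 3*y) dx ∧ dy ∧ dz + (-z) dx ∧ dy ∧ dw + (5*y) dx ∧ dz ∧ dw + (-z) dy ∧ dz ∧ dw.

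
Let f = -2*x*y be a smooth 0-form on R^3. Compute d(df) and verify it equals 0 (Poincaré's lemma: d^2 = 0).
d(df) = 0

Step 1: df = sum_i (∂f/∂x_i) dx_i = (-2*y) dx + (-2*x) dy + (0) dz.
Step 2: Apply d again. Using the 1-form formula, the coefficient of dx ∧ dy in d(df) is ∂^2 f/∂x ∂y - ∂^2 f/∂y ∂x = (-2) - (-2) = 0 (equality of mixed partials for smooth f).
Similarly for dx ∧ dz and dy ∧ dz — all coefficients vanish. So d(df) = 0.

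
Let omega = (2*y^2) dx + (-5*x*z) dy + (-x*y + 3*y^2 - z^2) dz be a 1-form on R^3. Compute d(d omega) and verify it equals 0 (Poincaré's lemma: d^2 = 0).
d(d omega) = 0

Step 1: d omega = sum_{i<j} (∂f_j/∂x_i - ∂f_i/∂x_j) dx_i ∧ dx_j:
  coeff of dx ∧ dy: -4*y - 5*z
  coeff of dx ∧ dz: -y
  coeff of dy ∧ dz: 4*x + 6*y
Step 2: Apply d again to each 2-form coefficient. The only possible 3-form in R^3 is dx ∧ dy ∧ dz, with coefficient
  ∂(coeff of dy∧dz)/∂x - ∂(coeff of dx∧dz)/∂y + ∂(coeff of dx∧dy)/∂z
  = ∂/∂x (4*x + 6*y) - ∂/∂y (-y) + ∂/∂z (-4*y - 5*z).
Each of these terms simplifies to sums of mixed partials that cancel in pairs. The result is 0 (by equality of mixed partials for smooth functions — Schwarz / Clairaut).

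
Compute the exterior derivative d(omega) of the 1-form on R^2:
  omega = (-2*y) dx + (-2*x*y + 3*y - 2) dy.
d(omega) = (2 - 2*y) dx ∧ dy

For a 1-form omega = sum_i f_i dx_i, the exterior derivative is
  d(omega) = sum_{i < j} (∂f_j/∂x_i - ∂f_i/∂x_j) dx_i ∧ dx_j.
  coefficient of dx ∧ dy: ∂f_2/∂x - ∂f_1/∂y = ∂(-2*x*y + 3*y - 2)/∂x - ∂(-2*y)/∂y = 2 - 2*y
Assembling: d(omega) = (2 - 2*y) dx ∧ dy.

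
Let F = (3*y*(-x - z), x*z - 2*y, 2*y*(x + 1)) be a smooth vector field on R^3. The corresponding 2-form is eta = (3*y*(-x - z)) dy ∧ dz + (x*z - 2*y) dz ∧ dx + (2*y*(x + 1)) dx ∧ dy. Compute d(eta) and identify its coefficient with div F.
d(eta) = (-3*y - 2) dx ∧ dy ∧ dz; div F = -3*y - 2

For a 2-form in R^3 of the form above, applying d gives a 3-form with coefficient ∂P/∂x + ∂Q/∂y + ∂R/∂z:
  ∂P/∂x = -3*y
  ∂Q/∂y = -2
  ∂R/∂z = 0
Sum = -3*y - 2, which is exactly div F.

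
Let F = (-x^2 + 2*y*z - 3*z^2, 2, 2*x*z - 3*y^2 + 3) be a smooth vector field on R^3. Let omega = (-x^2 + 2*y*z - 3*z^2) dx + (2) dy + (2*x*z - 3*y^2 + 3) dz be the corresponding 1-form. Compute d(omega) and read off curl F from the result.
d(omega) = (-6*y) dy ∧ dz + (2*y - 8*z) dz ∧ dx + (-2*z) dx ∧ dy; curl F = (-6*y, 2*y - 8*z, -2*z)

d omega = sum_{i<j} (∂f_j/∂x_i - ∂f_i/∂x_j) dx_i ∧ dx_j. Under the identification (dy ∧ dz, dz ∧ dx, dx ∧ dy) ↔ (e_x, e_y, e_z), the coefficients are exactly the components of curl F. Compute:
  ∂R/∂y - ∂Q/∂z = (-6*y) - (0) = -6*y
  ∂P/∂z - ∂R/∂x = (2*y - 6*z) - (2*z) = 2*y - 8*z
  ∂Q/∂x - ∂P/∂y = (0) - (2*z) = -2*z.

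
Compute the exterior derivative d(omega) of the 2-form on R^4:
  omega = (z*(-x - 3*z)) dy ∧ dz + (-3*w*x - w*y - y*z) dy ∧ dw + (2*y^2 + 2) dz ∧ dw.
d(omega) = (-z) dx ∧ dy ∧ dz + (-3*w) dx ∧ dy ∧ dw + (5*y) dy ∧ dz ∧ dw

For a 2-form omega = sum_{i<j} g_{ij} dx_i ∧ dx_j, the exterior derivative is
  d(omega) = sum_{i<j} d(g_{ij}) ∧ dx_i ∧ dx_j = sum_{i<j, k} (∂g_{ij}/∂x_k) dx_k ∧ dx_i ∧ dx_j.
Expand each term, using dx_k ∧ dx_i ∧ dx_j = sgn(permutation) dx_{(a)} ∧ dx_{(b)} ∧ dx_{(c)} with (a < b < c) sorted:
  d(z*(-x - 3*z)) includes (∂/∂x)(z*(-x - 3*z)) dx = (-z) dx, which multiplied by dy ∧ dz gives (-z) dx ∧ dy ∧ dz
  d(-3*w*x - w*y - y*z) includes (∂/∂x)(-3*w*x - w*y - y*z) dx = (-3*w) dx, which multiplied by dy ∧ dw gives (-3*w) dx ∧ dy ∧ dw
  d(-3*w*x - w*y - y*z) includes (∂/∂z)(-3*w*x - w*y - y*z) dz = (-y) dz, which multiplied by dy ∧ dw gives (y) dy ∧ dz ∧ dw
  d(2*y^2 + 2) includes (∂/∂y)(2*y^2 + 2) dy = (4*y) dy, which multiplied by dz ∧ dw gives (4*y) dy ∧ dz ∧ dw
Collecting like 3-forms: d(omega) = (-z) dx ∧ dy ∧ dz + (-3*w) dx ∧ dy ∧ dw + (5*y) dy ∧ dz ∧ dw.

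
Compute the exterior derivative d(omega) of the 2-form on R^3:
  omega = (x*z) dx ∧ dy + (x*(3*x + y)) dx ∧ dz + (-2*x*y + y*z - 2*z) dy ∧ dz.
d(omega) = (-2*y) dx ∧ dy ∧ dz

For a 2-form omega = sum_{i<j} g_{ij} dx_i ∧ dx_j, the exterior derivative is
  d(omega) = sum_{i<j} d(g_{ij}) ∧ dx_i ∧ dx_j = sum_{i<j, k} (∂g_{ij}/∂x_k) dx_k ∧ dx_i ∧ dx_j.
Expand each term, using dx_k ∧ dx_i ∧ dx_j = sgn(permutation) dx_{(a)} ∧ dx_{(b)} ∧ dx_{(c)} with (a < b < c) sorted:
  d(x*z) includes (∂/∂z)(x*z) dz = (x) dz, which multiplied by dx ∧ dy gives (x) dx ∧ dy ∧ dz
  d(x*(3*x + y)) includes (∂/∂y)(x*(3*x + y)) dy = (x) dy, which multiplied by dx ∧ dz gives (-x) dx ∧ dy ∧ dz
  d(-2*x*y + y*z - 2*z) includes (∂/∂x)(-2*x*y + y*z - 2*z) dx = (-2*y) dx, which multiplied by dy ∧ dz gives (-2*y) dx ∧ dy ∧ dz
Collecting like 3-forms: d(omega) = (-2*y) dx ∧ dy ∧ dz.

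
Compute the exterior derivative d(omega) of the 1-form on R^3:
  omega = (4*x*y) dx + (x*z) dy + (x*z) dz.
d(omega) = (-4*x + z) dx ∧ dy + (z) dx ∧ dz + (-x) dy ∧ dz

For a 1-form omega = sum_i f_i dx_i, the exterior derivative is
  d(omega) = sum_{i < j} (∂f_j/∂x_i - ∂f_i/∂x_j) dx_i ∧ dx_j.
  coefficient of dx ∧ dy: ∂f_2/∂x - ∂f_1/∂y = ∂(x*z)/∂x - ∂(4*x*y)/∂y = -4*x + z
  coefficient of dx ∧ dz: ∂f_3/∂x - ∂f_1/∂z = ∂(x*z)/∂x - ∂(4*x*y)/∂z = z
  coefficient of dy ∧ dz: ∂f_3/∂y - ∂f_2/∂z = ∂(x*z)/∂y - ∂(x*z)/∂z = -x
Assembling: d(omega) = (-4*x + z) dx ∧ dy + (z) dx ∧ dz + (-x) dy ∧ dz.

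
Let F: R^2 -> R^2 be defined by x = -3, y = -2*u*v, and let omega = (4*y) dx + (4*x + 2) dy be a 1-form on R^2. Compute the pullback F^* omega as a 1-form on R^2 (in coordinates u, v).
F^* omega = (20*v) du + (20*u) dv

Using F^*(f dg) = (f ∘ F) d(g ∘ F), substitute each coordinate x_i by F_i(u, v) in f_i, and replace dx_i by d F_i = (∂F_i/∂u) du + (∂F_i/∂v) dv.
  For the x component: f_1(F) = -8*u*v; d F_1 = (0) du + (0) dv
  For the y component: f_2(F) = -10; d F_2 = (-2*v) du + (-2*u) dv
Combining and collecting du, dv coefficients:
  coeff of du: 20*v
  coeff of dv: 20*u
F^* omega = (20*v) du + (20*u) dv.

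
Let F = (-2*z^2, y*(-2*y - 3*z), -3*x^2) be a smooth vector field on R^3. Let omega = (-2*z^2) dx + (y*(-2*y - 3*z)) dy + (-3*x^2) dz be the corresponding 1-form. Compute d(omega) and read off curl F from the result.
d(omega) = (3*y) dy ∧ dz + (6*x - 4*z) dz ∧ dx + (0) dx ∧ dy; curl F = (3*y, 6*x - 4*z, 0)

d omega = sum_{i<j} (∂f_j/∂x_i - ∂f_i/∂x_j) dx_i ∧ dx_j. Under the identification (dy ∧ dz, dz ∧ dx, dx ∧ dy) ↔ (e_x, e_y, e_z), the coefficients are exactly the components of curl F. Compute:
  ∂R/∂y - ∂Q/∂z = (0) - (-3*y) = 3*y
  ∂P/∂z - ∂R/∂x = (-4*z) - (-6*x) = 6*x - 4*z
  ∂Q/∂x - ∂P/∂y = (0) - (0) = 0.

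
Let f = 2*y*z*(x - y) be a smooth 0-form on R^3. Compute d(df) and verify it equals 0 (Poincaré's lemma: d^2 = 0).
d(df) = 0

Step 1: df = sum_i (∂f/∂x_i) dx_i = (2*y*z) dx + (2*z*(x - 2*y)) dy + (2*y*(x - y)) dz.
Step 2: Apply d again. Using the 1-form formula, the coefficient of dx ∧ dy in d(df) is ∂^2 f/∂x ∂y - ∂^2 f/∂y ∂x = (2*z) - (2*z) = 0 (equality of mixed partials for smooth f).
Similarly for dx ∧ dz and dy ∧ dz — all coefficients vanish. So d(df) = 0.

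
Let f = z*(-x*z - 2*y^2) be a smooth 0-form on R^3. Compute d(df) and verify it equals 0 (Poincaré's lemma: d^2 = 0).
d(df) = 0

Step 1: df = sum_i (∂f/∂x_i) dx_i = (-z^2) dx + (-4*y*z) dy + (-2*x*z - 2*y^2) dz.
Step 2: Apply d again. Using the 1-form formula, the coefficient of dx ∧ dy in d(df) is ∂^2 f/∂x ∂y - ∂^2 f/∂y ∂x = (0) - (0) = 0 (equality of mixed partials for smooth f).
Similarly for dx ∧ dz and dy ∧ dz — all coefficients vanish. So d(df) = 0.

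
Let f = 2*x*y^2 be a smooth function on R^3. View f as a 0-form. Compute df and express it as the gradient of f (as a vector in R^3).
df = (2*y^2) dx + (4*x*y) dy + (0) dz; grad f = (2*y^2, 4*x*y, 0)

For a 0-form f, d f = (∂f/∂x) dx + (∂f/∂y) dy + (∂f/∂z) dz. The components of the vector representation are exactly the entries of grad f in Cartesian coordinates:
  ∂f/∂x = 2*y^2
  ∂f/∂y = 4*x*y
  ∂f/∂z = 0.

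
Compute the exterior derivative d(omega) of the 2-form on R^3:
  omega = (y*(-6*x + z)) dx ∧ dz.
d(omega) = (6*x - z) dx ∧ dy ∧ dz

For a 2-form omega = sum_{i<j} g_{ij} dx_i ∧ dx_j, the exterior derivative is
  d(omega) = sum_{i<j} d(g_{ij}) ∧ dx_i ∧ dx_j = sum_{i<j, k} (∂g_{ij}/∂x_k) dx_k ∧ dx_i ∧ dx_j.
Expand each term, using dx_k ∧ dx_i ∧ dx_j = sgn(permutation) dx_{(a)} ∧ dx_{(b)} ∧ dx_{(c)} with (a < b < c) sorted:
  d(y*(-6*x + z)) includes (∂/∂y)(y*(-6*x + z)) dy = (-6*x + z) dy, which multiplied by dx ∧ dz gives (6*x - z) dx ∧ dy ∧ dz
Collecting like 3-forms: d(omega) = (6*x - z) dx ∧ dy ∧ dz.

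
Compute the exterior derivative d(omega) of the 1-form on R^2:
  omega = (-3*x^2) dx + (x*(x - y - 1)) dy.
d(omega) = (2*x - y - 1) dx ∧ dy

For a 1-form omega = sum_i f_i dx_i, the exterior derivative is
  d(omega) = sum_{i < j} (∂f_j/∂x_i - ∂f_i/∂x_j) dx_i ∧ dx_j.
  coefficient of dx ∧ dy: ∂f_2/∂x - ∂f_1/∂y = ∂(x*(x - y - 1))/∂x - ∂(-3*x^2)/∂y = 2*x - y - 1
Assembling: d(omega) = (2*x - y - 1) dx ∧ dy.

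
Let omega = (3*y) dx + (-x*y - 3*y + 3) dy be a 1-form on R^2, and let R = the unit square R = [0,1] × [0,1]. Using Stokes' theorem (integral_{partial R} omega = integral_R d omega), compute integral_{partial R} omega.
integral_(partial R) omega = -7/2

Stokes: integral_partial_R omega = integral_R d omega with d omega = (∂Q/∂x - ∂P/∂y) dx ∧ dy.
  ∂Q/∂x = -y
  ∂P/∂y = 3
  integrand = ∂Q/∂x - ∂P/∂y = -y - 3.
Integrating over R: integral_0^1 integral_0^1 (-y - 3) dx dy = -7/2.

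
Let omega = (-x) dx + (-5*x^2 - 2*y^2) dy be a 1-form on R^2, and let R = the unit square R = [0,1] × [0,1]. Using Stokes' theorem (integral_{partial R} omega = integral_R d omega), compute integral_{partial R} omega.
integral_(partial R) omega = -5

Stokes: integral_partial_R omega = integral_R d omega with d omega = (∂Q/∂x - ∂P/∂y) dx ∧ dy.
  ∂Q/∂x = -10*x
  ∂P/∂y = 0
  integrand = ∂Q/∂x - ∂P/∂y = -10*x.
Integrating over R: integral_0^1 integral_0^1 (-10*x) dx dy = -5.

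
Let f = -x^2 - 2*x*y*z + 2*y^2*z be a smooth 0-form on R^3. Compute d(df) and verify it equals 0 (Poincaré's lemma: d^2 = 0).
d(df) = 0

Step 1: df = sum_i (∂f/∂x_i) dx_i = (-2*x - 2*y*z) dx + (2*z*(-x + 2*y)) dy + (2*y*(-x + y)) dz.
Step 2: Apply d again. Using the 1-form formula, the coefficient of dx ∧ dy in d(df) is ∂^2 f/∂x ∂y - ∂^2 f/∂y ∂x = (-2*z) - (-2*z) = 0 (equality of mixed partials for smooth f).
Similarly for dx ∧ dz and dy ∧ dz — all coefficients vanish. So d(df) = 0.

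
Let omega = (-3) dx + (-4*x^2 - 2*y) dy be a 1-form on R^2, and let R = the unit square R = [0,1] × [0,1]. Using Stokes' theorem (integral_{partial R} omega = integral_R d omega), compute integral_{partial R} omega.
integral_(partial R) omega = -4

Stokes: integral_partial_R omega = integral_R d omega with d omega = (∂Q/∂x - ∂P/∂y) dx ∧ dy.
  ∂Q/∂x = -8*x
  ∂P/∂y = 0
  integrand = ∂Q/∂x - ∂P/∂y = -8*x.
Integrating over R: integral_0^1 integral_0^1 (-8*x) dx dy = -4.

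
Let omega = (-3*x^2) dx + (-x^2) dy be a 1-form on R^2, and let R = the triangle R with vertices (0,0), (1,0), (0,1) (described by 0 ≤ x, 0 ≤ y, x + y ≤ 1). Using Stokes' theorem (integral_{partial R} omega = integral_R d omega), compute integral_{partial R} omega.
integral_(partial R) omega = -1/3

Stokes: integral_partial_R omega = integral_R d omega with d omega = (∂Q/∂x - ∂P/∂y) dx ∧ dy.
  ∂Q/∂x = -2*x
  ∂P/∂y = 0
  integrand = ∂Q/∂x - ∂P/∂y = -2*x.
Integrating over R: integral_0^1 integral_0^{1-x} (-2*x) dy dx = -1/3.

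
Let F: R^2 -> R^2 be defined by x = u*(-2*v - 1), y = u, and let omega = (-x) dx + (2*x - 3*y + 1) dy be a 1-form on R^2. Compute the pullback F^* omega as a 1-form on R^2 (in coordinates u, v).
F^* omega = (-4*u*v^2 - 8*u*v - 6*u + 1) du + (u^2*(-4*v - 2)) dv

Using F^*(f dg) = (f ∘ F) d(g ∘ F), substitute each coordinate x_i by F_i(u, v) in f_i, and replace dx_i by d F_i = (∂F_i/∂u) du + (∂F_i/∂v) dv.
  For the x component: f_1(F) = u*(2*v + 1); d F_1 = (-2*v - 1) du + (-2*u) dv
  For the y component: f_2(F) = -4*u*v - 5*u + 1; d F_2 = (1) du + (0) dv
Combining and collecting du, dv coefficients:
  coeff of du: -4*u*v^2 - 8*u*v - 6*u + 1
  coeff of dv: u^2*(-4*v - 2)
F^* omega = (-4*u*v^2 - 8*u*v - 6*u + 1) du + (u^2*(-4*v - 2)) dv.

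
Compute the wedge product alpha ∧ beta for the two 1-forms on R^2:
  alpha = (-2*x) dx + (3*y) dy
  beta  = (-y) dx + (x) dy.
alpha ∧ beta = (-2*x^2 + 3*y^2) dx ∧ dy

Distribute the wedge, using dx_i ∧ dx_j = -dx_j ∧ dx_i and dx_i ∧ dx_i = 0. For each pair (i, j) with i < j, the coefficient of dx_i ∧ dx_j in alpha ∧ beta is (alpha_i * beta_j - alpha_j * beta_i). Collecting: alpha ∧ beta = (-2*x^2 + 3*y^2) dx ∧ dy.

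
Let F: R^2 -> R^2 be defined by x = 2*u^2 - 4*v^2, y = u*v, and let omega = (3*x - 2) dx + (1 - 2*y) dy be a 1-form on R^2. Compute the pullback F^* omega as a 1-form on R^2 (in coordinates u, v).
F^* omega = (24*u^3 - 50*u*v^2 - 8*u + v) du + (-50*u^2*v + u + 96*v^3 + 16*v) dv

Using F^*(f dg) = (f ∘ F) d(g ∘ F), substitute each coordinate x_i by F_i(u, v) in f_i, and replace dx_i by d F_i = (∂F_i/∂u) du + (∂F_i/∂v) dv.
  For the x component: f_1(F) = 6*u^2 - 12*v^2 - 2; d F_1 = (4*u) du + (-8*v) dv
  For the y component: f_2(F) = -2*u*v + 1; d F_2 = (v) du + (u) dv
Combining and collecting du, dv coefficients:
  coeff of du: 24*u^3 - 50*u*v^2 - 8*u + v
  coeff of dv: -50*u^2*v + u + 96*v^3 + 16*v
F^* omega = (24*u^3 - 50*u*v^2 - 8*u + v) du + (-50*u^2*v + u + 96*v^3 + 16*v) dv.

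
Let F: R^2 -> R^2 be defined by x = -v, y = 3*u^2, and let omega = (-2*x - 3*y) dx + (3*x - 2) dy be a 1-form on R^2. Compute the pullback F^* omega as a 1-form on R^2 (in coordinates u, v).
F^* omega = (6*u*(-3*v - 2)) du + (9*u^2 - 2*v) dv

Using F^*(f dg) = (f ∘ F) d(g ∘ F), substitute each coordinate x_i by F_i(u, v) in f_i, and replace dx_i by d F_i = (∂F_i/∂u) du + (∂F_i/∂v) dv.
  For the x component: f_1(F) = -9*u^2 + 2*v; d F_1 = (0) du + (-1) dv
  For the y component: f_2(F) = -3*v - 2; d F_2 = (6*u) du + (0) dv
Combining and collecting du, dv coefficients:
  coeff of du: 6*u*(-3*v - 2)
  coeff of dv: 9*u^2 - 2*v
F^* omega = (6*u*(-3*v - 2)) du + (9*u^2 - 2*v) dv.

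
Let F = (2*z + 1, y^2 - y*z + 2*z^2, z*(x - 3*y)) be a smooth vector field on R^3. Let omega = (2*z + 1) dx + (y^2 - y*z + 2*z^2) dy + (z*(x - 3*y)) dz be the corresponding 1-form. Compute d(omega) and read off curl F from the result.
d(omega) = (y - 7*z) dy ∧ dz + (2 - z) dz ∧ dx + (0) dx ∧ dy; curl F = (y - 7*z, 2 - z, 0)

d omega = sum_{i<j} (∂f_j/∂x_i - ∂f_i/∂x_j) dx_i ∧ dx_j. Under the identification (dy ∧ dz, dz ∧ dx, dx ∧ dy) ↔ (e_x, e_y, e_z), the coefficients are exactly the components of curl F. Compute:
  ∂R/∂y - ∂Q/∂z = (-3*z) - (-y + 4*z) = y - 7*z
  ∂P/∂z - ∂R/∂x = (2) - (z) = 2 - z
  ∂Q/∂x - ∂P/∂y = (0) - (0) = 0.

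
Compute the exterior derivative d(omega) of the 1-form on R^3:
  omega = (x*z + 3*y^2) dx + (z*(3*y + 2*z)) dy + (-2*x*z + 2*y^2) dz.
d(omega) = (-6*y) dx ∧ dy + (-x - 2*z) dx ∧ dz + (y - 4*z) dy ∧ dz

For a 1-form omega = sum_i f_i dx_i, the exterior derivative is
  d(omega) = sum_{i < j} (∂f_j/∂x_i - ∂f_i/∂x_j) dx_i ∧ dx_j.
  coefficient of dx ∧ dy: ∂f_2/∂x - ∂f_1/∂y = ∂(z*(3*y + 2*z))/∂x - ∂(x*z + 3*y^2)/∂y = -6*y
  coefficient of dx ∧ dz: ∂f_3/∂x - ∂f_1/∂z = ∂(-2*x*z + 2*y^2)/∂x - ∂(x*z + 3*y^2)/∂z = -x - 2*z
  coefficient of dy ∧ dz: ∂f_3/∂y - ∂f_2/∂z = ∂(-2*x*z + 2*y^2)/∂y - ∂(z*(3*y + 2*z))/∂z = y - 4*z
Assembling: d(omega) = (-6*y) dx ∧ dy + (-x - 2*z) dx ∧ dz + (y - 4*z) dy ∧ dz.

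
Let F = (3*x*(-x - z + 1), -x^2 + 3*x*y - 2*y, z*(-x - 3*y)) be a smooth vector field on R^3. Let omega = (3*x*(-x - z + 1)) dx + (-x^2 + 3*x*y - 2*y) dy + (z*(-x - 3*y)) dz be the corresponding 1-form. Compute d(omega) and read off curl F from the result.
d(omega) = (-3*z) dy ∧ dz + (-3*x + z) dz ∧ dx + (-2*x + 3*y) dx ∧ dy; curl F = (-3*z, -3*x + z, -2*x + 3*y)

d omega = sum_{i<j} (∂f_j/∂x_i - ∂f_i/∂x_j) dx_i ∧ dx_j. Under the identification (dy ∧ dz, dz ∧ dx, dx ∧ dy) ↔ (e_x, e_y, e_z), the coefficients are exactly the components of curl F. Compute:
  ∂R/∂y - ∂Q/∂z = (-3*z) - (0) = -3*z
  ∂P/∂z - ∂R/∂x = (-3*x) - (-z) = -3*x + z
  ∂Q/∂x - ∂P/∂y = (-2*x + 3*y) - (0) = -2*x + 3*y.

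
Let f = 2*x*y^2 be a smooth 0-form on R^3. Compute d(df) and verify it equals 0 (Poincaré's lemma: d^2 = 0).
d(df) = 0

Step 1: df = sum_i (∂f/∂x_i) dx_i = (2*y^2) dx + (4*x*y) dy + (0) dz.
Step 2: Apply d again. Using the 1-form formula, the coefficient of dx ∧ dy in d(df) is ∂^2 f/∂x ∂y - ∂^2 f/∂y ∂x = (4*y) - (4*y) = 0 (equality of mixed partials for smooth f).
Similarly for dx ∧ dz and dy ∧ dz — all coefficients vanish. So d(df) = 0.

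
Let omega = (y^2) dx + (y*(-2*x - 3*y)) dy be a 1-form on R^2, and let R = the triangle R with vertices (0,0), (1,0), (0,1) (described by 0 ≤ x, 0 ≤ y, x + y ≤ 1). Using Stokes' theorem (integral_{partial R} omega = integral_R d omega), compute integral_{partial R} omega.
integral_(partial R) omega = -2/3

Stokes: integral_partial_R omega = integral_R d omega with d omega = (∂Q/∂x - ∂P/∂y) dx ∧ dy.
  ∂Q/∂x = -2*y
  ∂P/∂y = 2*y
  integrand = ∂Q/∂x - ∂P/∂y = -4*y.
Integrating over R: integral_0^1 integral_0^{1-x} (-4*y) dy dx = -2/3.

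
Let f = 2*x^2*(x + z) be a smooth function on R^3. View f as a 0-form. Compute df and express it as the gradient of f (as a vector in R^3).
df = (2*x*(3*x + 2*z)) dx + (0) dy + (2*x^2) dz; grad f = (2*x*(3*x + 2*z), 0, 2*x^2)

For a 0-form f, d f = (∂f/∂x) dx + (∂f/∂y) dy + (∂f/∂z) dz. The components of the vector representation are exactly the entries of grad f in Cartesian coordinates:
  ∂f/∂x = 2*x*(3*x + 2*z)
  ∂f/∂y = 0
  ∂f/∂z = 2*x^2.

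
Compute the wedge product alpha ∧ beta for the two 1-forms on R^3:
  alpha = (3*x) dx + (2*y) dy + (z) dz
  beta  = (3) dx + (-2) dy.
alpha ∧ beta = (-6*x - 6*y) dx ∧ dy + (-3*z) dx ∧ dz + (2*z) dy ∧ dz

Distribute the wedge, using dx_i ∧ dx_j = -dx_j ∧ dx_i and dx_i ∧ dx_i = 0. For each pair (i, j) with i < j, the coefficient of dx_i ∧ dx_j in alpha ∧ beta is (alpha_i * beta_j - alpha_j * beta_i). Collecting: alpha ∧ beta = (-6*x - 6*y) dx ∧ dy + (-3*z) dx ∧ dz + (2*z) dy ∧ dz.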